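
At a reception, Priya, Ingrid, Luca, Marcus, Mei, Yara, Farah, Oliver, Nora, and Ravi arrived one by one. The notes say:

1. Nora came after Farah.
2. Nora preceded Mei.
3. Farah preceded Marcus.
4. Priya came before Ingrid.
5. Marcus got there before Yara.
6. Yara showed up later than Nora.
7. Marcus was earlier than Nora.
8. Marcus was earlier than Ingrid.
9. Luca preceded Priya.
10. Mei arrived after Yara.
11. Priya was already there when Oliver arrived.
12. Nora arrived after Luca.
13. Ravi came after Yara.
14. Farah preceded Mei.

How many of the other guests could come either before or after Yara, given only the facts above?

Forced before Yara: Farah, Luca, Marcus, and Nora; forced after Yara: Mei and Ravi.
That leaves Ingrid, Oliver, and Priya with no forced order relative to Yara — 3.

3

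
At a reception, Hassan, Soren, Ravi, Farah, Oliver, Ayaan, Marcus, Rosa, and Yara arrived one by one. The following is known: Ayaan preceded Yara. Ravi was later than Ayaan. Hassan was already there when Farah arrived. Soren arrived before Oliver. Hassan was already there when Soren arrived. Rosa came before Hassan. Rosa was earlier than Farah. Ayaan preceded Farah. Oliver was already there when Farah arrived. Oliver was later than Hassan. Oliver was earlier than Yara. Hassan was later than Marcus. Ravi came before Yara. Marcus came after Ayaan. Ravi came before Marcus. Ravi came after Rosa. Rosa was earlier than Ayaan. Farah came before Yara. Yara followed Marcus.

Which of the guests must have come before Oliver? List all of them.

Directly stated before Oliver: Hassan and Soren.
Ayaan reaches Oliver via Ayaan → Marcus → Hassan → Oliver.
Marcus reaches Oliver via Marcus → Hassan → Oliver.
Ravi reaches Oliver via Ravi → Marcus → Hassan → Oliver.
Likewise Rosa reaches Oliver by chaining the stated constraints.
No chain forces Farah (or any of the others) ahead of Oliver.

Ayaan, Hassan, Marcus, Ravi, Rosa, Soren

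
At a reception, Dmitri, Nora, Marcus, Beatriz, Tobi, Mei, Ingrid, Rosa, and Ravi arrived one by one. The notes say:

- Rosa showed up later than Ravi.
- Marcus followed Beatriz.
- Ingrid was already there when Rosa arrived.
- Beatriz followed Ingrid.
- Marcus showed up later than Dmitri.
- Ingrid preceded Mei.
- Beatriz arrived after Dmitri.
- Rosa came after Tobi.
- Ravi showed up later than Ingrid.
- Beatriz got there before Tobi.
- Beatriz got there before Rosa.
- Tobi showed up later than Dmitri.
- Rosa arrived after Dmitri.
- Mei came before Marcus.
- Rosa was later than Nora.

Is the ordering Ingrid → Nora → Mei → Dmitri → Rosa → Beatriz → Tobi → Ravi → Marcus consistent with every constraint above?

no

The constraints require Beatriz before Rosa, but in the proposed sequence Rosa appears ahead of Beatriz. That one violation is enough.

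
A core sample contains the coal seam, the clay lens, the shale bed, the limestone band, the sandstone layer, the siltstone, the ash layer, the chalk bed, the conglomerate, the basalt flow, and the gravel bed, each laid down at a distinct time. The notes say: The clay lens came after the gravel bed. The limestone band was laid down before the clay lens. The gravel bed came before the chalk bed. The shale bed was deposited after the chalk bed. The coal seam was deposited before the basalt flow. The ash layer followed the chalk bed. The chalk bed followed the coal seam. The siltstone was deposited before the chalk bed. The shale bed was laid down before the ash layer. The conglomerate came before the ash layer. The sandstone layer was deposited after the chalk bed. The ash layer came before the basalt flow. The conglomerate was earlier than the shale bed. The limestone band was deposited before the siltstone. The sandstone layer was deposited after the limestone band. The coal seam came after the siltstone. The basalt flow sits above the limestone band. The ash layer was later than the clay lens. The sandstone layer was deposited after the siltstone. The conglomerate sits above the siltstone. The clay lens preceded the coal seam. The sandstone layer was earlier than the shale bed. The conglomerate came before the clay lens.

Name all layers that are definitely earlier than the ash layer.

the chalk bed, the clay lens, the coal seam, the conglomerate, the gravel bed, the limestone band, the sandstone layer, the shale bed, the siltstone

Directly stated before the ash layer: the chalk bed, the clay lens, the conglomerate, and the shale bed.
The coal seam reaches the ash layer via the coal seam → the chalk bed → the ash layer.
The gravel bed reaches the ash layer via the gravel bed → the chalk bed → the ash layer.
The limestone band reaches the ash layer via the limestone band → the clay lens → the ash layer.
Likewise the sandstone layer and the siltstone each reach the ash layer by chaining the stated constraints.
No chain forces the basalt flow ahead of the ash layer.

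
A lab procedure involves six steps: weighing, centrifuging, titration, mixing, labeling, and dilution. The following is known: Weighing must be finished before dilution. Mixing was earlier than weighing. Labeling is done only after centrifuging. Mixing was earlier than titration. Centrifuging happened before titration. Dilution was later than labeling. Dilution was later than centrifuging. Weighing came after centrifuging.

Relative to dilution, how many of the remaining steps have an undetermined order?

Forced before dilution: centrifuging, labeling, mixing, and weighing.
That leaves titration with no forced order relative to dilution — 1.

1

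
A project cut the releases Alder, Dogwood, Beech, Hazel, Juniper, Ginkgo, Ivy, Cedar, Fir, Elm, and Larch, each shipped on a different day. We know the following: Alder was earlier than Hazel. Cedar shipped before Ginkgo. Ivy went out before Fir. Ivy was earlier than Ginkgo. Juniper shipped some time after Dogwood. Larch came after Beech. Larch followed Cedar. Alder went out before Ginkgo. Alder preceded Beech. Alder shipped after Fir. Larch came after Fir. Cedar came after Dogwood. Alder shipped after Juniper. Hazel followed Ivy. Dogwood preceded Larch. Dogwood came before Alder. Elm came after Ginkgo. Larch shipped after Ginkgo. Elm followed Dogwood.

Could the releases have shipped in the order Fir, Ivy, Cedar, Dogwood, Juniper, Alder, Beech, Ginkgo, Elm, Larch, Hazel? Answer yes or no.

no

The constraints require Ivy before Fir, but in the proposed sequence Fir appears ahead of Ivy. That one violation is enough.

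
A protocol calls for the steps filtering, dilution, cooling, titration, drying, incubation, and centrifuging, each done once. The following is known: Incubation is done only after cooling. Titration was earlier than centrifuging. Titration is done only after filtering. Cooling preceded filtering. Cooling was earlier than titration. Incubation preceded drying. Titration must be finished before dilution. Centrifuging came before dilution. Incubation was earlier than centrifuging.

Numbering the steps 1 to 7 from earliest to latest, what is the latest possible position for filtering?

Filtering must come before centrifuging, dilution, and titration — 3 steps forced after it.
Everything else can be placed before filtering in some valid order, so filtering can sit as late as position 7 − 3 = 4.

4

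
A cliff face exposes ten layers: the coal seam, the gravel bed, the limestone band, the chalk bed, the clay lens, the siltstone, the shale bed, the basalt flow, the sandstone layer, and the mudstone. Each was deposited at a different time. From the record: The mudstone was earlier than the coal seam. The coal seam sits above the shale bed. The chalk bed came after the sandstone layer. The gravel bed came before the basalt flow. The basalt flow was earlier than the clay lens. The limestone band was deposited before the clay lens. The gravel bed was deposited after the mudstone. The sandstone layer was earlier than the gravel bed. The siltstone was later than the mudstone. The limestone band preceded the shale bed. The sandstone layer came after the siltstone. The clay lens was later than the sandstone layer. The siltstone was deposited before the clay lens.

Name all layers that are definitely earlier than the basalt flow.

the gravel bed, the mudstone, the sandstone layer, the siltstone

Directly stated before the basalt flow: the gravel bed.
The mudstone reaches the basalt flow via the mudstone → the gravel bed → the basalt flow.
The sandstone layer reaches the basalt flow via the sandstone layer → the gravel bed → the basalt flow.
The siltstone reaches the basalt flow via the siltstone → the sandstone layer → the gravel bed → the basalt flow.
No chain forces the limestone band (or any of the others) ahead of the basalt flow.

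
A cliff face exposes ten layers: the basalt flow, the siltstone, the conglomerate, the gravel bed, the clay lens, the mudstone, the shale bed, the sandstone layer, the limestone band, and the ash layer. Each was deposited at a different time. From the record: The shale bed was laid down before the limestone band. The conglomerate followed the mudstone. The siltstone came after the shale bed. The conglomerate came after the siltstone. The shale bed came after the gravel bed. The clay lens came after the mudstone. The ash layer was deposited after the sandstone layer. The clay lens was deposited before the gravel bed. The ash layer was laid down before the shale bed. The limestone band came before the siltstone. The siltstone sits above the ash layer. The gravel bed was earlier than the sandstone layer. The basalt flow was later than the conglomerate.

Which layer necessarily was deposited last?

the basalt flow

Every other layer has a chain of constraints placing it before the basalt flow, so the basalt flow is last.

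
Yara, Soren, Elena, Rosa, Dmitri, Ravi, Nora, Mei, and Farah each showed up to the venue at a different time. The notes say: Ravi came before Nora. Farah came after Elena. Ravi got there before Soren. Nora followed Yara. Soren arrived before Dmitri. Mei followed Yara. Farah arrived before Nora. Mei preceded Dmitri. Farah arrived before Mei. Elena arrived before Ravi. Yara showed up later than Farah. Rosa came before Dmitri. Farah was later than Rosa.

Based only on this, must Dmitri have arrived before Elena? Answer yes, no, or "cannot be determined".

Tracing the constraints gives Elena → Ravi → Soren → Dmitri, so Elena must come before Dmitri.
That means Dmitri cannot be before Elena.

no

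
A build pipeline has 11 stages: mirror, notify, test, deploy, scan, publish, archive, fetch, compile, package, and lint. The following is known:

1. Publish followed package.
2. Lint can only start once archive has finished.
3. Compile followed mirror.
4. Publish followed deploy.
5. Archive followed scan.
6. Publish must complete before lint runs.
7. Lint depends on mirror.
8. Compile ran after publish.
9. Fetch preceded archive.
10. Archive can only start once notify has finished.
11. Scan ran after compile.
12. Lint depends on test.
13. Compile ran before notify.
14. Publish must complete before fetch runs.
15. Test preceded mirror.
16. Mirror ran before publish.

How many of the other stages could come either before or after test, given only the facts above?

2

Forced after test: archive, compile, fetch, lint, mirror, notify, publish, and scan.
That leaves deploy and package with no forced order relative to test — 2.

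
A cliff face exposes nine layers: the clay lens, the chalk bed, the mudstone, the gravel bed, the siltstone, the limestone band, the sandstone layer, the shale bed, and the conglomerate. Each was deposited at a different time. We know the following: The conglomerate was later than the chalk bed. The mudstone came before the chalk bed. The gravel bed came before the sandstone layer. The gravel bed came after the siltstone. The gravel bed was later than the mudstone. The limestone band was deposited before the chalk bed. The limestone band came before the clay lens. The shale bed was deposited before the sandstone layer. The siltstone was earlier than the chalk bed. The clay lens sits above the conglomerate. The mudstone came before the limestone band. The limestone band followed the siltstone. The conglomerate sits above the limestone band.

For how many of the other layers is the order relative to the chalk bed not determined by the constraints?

Forced before the chalk bed: the limestone band, the mudstone, and the siltstone; forced after the chalk bed: the clay lens and the conglomerate.
That leaves the gravel bed, the sandstone layer, and the shale bed with no forced order relative to the chalk bed — 3.

3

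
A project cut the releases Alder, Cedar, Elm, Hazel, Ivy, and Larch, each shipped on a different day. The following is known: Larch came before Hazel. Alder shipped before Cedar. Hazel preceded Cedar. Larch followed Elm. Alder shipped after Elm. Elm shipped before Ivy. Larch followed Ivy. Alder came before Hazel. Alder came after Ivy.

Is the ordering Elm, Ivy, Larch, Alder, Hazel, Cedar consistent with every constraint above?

yes

Check each stated constraint against the proposed order — e.g. Alder is ahead of Cedar; Elm is ahead of Alder. Every pair is in the required order; nothing is violated.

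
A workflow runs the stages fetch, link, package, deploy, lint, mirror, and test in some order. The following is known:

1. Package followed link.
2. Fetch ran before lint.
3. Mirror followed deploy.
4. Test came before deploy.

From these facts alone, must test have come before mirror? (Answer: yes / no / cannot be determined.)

Chain the constraints: test → deploy → mirror. Each link is directly stated, so test comes before mirror.

yes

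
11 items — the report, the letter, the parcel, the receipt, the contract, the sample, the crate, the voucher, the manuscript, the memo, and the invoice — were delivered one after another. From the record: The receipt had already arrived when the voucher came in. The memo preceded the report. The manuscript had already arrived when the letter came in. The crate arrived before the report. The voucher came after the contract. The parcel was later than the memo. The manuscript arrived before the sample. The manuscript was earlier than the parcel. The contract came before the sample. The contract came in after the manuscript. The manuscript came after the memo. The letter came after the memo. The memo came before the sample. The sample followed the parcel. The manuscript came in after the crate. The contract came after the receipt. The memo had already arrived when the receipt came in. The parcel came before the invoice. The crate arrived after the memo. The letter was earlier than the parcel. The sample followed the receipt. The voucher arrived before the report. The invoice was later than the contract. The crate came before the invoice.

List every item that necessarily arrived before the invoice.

the contract, the crate, the letter, the manuscript, the memo, the parcel, the receipt

Directly stated before the invoice: the contract, the crate, and the parcel.
The letter reaches the invoice via the letter → the parcel → the invoice.
The manuscript reaches the invoice via the manuscript → the parcel → the invoice.
The memo reaches the invoice via the memo → the crate → the invoice.
Likewise the receipt reaches the invoice by chaining the stated constraints.
No chain forces the report (or any of the others) ahead of the invoice.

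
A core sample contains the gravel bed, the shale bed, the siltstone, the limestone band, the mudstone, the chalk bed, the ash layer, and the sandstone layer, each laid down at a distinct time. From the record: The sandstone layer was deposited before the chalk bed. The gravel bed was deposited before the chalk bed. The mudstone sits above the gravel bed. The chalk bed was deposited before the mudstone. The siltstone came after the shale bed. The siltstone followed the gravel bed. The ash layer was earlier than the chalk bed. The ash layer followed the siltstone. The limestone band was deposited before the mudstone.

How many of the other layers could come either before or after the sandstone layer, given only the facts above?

Forced after the sandstone layer: the chalk bed and the mudstone.
That leaves the ash layer, the gravel bed, the limestone band, the shale bed, and the siltstone with no forced order relative to the sandstone layer — 5.

5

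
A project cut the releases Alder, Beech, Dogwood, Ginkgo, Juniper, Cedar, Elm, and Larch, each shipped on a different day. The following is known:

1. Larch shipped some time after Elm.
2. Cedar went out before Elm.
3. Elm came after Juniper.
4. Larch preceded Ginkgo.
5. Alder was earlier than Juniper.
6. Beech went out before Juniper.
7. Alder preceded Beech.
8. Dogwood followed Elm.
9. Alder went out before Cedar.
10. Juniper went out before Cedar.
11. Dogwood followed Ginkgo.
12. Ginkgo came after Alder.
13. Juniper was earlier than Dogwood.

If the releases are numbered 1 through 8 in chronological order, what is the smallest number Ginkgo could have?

Alder, Beech, Cedar, Elm, Juniper, and Larch must all come before Ginkgo — 6 forced predecessors.
Nothing else is forced ahead of Ginkgo, so its earliest slot is position 6 + 1 = 7.

7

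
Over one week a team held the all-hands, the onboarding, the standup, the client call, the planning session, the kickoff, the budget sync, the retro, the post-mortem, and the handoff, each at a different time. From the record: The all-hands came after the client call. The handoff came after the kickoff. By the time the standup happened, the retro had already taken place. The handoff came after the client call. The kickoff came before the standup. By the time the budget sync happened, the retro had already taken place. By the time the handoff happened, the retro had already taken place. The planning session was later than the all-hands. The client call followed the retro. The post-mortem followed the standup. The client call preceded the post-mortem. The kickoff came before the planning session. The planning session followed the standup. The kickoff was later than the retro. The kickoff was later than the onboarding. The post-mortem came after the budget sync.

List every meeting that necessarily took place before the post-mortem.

Directly stated before the post-mortem: the budget sync, the client call, and the standup.
The kickoff reaches the post-mortem via the kickoff → the standup → the post-mortem.
The onboarding reaches the post-mortem via the onboarding → the kickoff → the standup → the post-mortem.
The retro reaches the post-mortem via the retro → the standup → the post-mortem.
No chain forces the all-hands (or any of the others) ahead of the post-mortem.

the budget sync, the client call, the kickoff, the onboarding, the retro, the standup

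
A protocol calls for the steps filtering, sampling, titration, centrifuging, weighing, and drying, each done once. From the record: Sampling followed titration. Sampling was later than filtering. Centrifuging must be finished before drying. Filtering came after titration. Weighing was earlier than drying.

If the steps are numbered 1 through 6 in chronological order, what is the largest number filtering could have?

Filtering must come before sampling — 1 step forced after it.
Everything else can be placed before filtering in some valid order, so filtering can sit as late as position 6 − 1 = 5.

5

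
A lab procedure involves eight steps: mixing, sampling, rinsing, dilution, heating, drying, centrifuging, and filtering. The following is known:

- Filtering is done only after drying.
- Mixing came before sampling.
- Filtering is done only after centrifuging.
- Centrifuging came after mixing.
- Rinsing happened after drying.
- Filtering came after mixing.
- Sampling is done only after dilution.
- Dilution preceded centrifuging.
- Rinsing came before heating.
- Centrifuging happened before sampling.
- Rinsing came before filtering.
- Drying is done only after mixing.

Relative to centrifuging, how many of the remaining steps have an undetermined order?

Forced before centrifuging: dilution and mixing; forced after centrifuging: filtering and sampling.
That leaves drying, heating, and rinsing with no forced order relative to centrifuging — 3.

3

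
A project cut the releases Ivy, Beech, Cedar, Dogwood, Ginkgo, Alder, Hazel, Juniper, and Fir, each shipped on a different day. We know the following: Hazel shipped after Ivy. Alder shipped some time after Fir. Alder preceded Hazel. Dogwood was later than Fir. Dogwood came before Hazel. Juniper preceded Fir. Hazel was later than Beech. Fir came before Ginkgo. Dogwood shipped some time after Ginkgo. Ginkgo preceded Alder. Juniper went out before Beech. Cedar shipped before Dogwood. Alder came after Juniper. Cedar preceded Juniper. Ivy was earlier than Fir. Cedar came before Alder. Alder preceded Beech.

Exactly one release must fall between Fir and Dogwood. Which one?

Ginkgo

Tracing the constraints gives Fir → Ginkgo → Dogwood, so Ginkgo sits after Fir and before Dogwood.
No other release is forced both after Fir and before Dogwood.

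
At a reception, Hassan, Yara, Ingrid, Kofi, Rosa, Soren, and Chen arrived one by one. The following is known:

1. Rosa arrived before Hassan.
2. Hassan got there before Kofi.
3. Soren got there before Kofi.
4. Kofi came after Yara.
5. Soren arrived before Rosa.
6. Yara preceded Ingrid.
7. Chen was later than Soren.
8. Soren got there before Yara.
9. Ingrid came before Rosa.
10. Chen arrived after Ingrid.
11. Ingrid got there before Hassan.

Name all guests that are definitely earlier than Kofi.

Directly stated before Kofi: Hassan, Soren, and Yara.
Ingrid reaches Kofi via Ingrid → Hassan → Kofi.
Rosa reaches Kofi via Rosa → Hassan → Kofi.

Hassan, Ingrid, Rosa, Soren, Yara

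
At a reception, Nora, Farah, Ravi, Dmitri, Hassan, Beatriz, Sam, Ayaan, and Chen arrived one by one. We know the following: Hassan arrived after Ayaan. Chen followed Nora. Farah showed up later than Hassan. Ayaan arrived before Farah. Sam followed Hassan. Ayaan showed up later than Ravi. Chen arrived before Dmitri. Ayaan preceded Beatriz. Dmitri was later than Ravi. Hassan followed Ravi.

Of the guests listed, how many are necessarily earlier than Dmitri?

3

Directly stated before Dmitri: Chen and Ravi.
Nora reaches Dmitri via Nora → Chen → Dmitri.
No chain forces Beatriz (or any of the others) ahead of Dmitri.
That's Chen, Nora, and Ravi — 3 in all.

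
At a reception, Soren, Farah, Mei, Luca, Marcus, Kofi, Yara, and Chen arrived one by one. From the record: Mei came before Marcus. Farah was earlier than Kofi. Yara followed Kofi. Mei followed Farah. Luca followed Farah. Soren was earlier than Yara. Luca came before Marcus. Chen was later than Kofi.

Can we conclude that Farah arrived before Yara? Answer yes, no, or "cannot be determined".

yes

Chain the constraints: Farah → Kofi → Yara. Each link is directly stated, so Farah comes before Yara.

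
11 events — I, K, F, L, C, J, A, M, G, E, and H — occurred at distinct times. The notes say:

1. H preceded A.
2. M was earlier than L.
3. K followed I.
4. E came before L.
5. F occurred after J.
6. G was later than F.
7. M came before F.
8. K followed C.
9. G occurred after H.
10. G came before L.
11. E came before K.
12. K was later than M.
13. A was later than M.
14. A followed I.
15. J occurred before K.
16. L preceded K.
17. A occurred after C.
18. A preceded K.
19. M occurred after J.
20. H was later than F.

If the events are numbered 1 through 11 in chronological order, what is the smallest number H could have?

4

F, J, and M must all come before H — 3 forced predecessors.
Nothing else is forced ahead of H, so its earliest slot is position 3 + 1 = 4.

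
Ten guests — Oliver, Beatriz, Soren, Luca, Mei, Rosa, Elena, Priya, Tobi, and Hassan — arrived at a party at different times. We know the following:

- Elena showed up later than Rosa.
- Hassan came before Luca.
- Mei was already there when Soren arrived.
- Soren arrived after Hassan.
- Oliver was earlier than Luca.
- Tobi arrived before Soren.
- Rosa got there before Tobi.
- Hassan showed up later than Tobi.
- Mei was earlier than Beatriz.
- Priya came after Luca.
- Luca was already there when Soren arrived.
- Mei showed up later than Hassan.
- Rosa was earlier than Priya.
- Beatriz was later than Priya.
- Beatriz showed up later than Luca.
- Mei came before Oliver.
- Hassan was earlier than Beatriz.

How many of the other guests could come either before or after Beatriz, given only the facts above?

Forced before Beatriz: Hassan, Luca, Mei, Oliver, Priya, Rosa, and Tobi.
That leaves Elena and Soren with no forced order relative to Beatriz — 2.

2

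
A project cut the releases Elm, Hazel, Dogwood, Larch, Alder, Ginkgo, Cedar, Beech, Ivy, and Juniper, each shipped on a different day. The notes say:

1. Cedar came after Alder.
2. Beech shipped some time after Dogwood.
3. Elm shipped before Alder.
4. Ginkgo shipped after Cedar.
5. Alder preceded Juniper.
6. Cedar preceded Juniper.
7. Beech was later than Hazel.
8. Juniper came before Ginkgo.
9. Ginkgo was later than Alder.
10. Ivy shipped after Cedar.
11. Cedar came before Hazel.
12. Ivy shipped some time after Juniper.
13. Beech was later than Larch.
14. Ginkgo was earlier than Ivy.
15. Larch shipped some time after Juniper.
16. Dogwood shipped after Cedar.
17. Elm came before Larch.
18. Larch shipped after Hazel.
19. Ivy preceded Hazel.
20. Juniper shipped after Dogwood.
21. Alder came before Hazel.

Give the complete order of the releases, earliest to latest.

The constraints fix every adjacent pair, so only one ordering works:
Elm → Alder → Cedar → Dogwood → Juniper → Ginkgo → Ivy → Hazel → Larch → Beech.

Elm, Alder, Cedar, Dogwood, Juniper, Ginkgo, Ivy, Hazel, Larch, Beech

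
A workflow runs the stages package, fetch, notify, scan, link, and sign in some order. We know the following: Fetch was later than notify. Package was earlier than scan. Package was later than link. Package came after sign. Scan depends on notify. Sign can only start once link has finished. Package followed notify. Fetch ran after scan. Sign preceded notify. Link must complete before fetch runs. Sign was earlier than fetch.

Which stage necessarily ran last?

fetch

Every other stage has a chain of constraints placing it before fetch, so fetch is last.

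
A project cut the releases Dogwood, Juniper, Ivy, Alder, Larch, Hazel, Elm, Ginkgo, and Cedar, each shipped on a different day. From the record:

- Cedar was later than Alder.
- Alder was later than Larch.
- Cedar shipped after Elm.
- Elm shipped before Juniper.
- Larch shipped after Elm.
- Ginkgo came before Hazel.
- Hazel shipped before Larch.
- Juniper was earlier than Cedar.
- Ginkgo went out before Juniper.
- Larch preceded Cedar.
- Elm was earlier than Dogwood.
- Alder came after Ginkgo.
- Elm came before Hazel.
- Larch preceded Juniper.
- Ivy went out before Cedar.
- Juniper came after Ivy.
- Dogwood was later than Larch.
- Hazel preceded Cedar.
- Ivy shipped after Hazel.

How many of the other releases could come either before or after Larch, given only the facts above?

Forced before Larch: Elm, Ginkgo, and Hazel; forced after Larch: Alder, Cedar, Dogwood, and Juniper.
That leaves Ivy with no forced order relative to Larch — 1.

1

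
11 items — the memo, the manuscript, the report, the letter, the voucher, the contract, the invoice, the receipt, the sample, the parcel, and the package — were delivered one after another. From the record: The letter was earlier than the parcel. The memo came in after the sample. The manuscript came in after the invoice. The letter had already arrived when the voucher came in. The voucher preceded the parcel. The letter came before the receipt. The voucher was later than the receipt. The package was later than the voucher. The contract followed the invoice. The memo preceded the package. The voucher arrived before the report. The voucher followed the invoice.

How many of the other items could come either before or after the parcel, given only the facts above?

6

Forced before the parcel: the invoice, the letter, the receipt, and the voucher.
That leaves the contract, the manuscript, the memo, the package, the report, and the sample with no forced order relative to the parcel — 6.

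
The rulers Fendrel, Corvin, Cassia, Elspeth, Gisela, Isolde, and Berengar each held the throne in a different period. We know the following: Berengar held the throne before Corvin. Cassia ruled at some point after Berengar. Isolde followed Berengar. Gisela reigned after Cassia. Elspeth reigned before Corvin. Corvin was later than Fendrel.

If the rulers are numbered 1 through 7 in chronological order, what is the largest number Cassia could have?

6

Cassia must come before Gisela — 1 ruler forced after them.
Everything else can be placed before Cassia in some valid order, so Cassia can sit as late as position 7 − 1 = 6.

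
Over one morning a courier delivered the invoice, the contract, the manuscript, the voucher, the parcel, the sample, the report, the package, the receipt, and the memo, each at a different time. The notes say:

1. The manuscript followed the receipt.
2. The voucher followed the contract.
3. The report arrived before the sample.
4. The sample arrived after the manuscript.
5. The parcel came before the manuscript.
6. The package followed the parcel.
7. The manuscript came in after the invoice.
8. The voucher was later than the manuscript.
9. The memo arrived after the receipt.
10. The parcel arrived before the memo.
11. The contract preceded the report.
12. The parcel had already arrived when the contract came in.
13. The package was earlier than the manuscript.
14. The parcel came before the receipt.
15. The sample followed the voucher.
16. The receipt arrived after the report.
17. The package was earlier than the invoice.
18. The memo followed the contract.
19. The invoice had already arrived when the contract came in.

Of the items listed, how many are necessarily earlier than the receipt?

5

Directly stated before the receipt: the parcel and the report.
The contract reaches the receipt via the contract → the report → the receipt.
The invoice reaches the receipt via the invoice → the contract → the report → the receipt.
The package reaches the receipt via the package → the invoice → the contract → the report → the receipt.
That's the contract, the invoice, the package, the parcel, and the report — 5 in all.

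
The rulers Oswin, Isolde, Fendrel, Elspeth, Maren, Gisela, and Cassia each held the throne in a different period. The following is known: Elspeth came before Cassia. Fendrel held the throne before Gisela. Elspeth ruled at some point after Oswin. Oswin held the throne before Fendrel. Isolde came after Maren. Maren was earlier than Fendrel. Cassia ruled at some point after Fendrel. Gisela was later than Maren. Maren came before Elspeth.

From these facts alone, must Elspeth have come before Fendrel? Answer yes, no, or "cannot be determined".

cannot be determined

No chain of stated constraints runs from Elspeth to Fendrel, and none runs from Fendrel to Elspeth either.
So the relative order of Elspeth and Fendrel is not fixed by the given facts.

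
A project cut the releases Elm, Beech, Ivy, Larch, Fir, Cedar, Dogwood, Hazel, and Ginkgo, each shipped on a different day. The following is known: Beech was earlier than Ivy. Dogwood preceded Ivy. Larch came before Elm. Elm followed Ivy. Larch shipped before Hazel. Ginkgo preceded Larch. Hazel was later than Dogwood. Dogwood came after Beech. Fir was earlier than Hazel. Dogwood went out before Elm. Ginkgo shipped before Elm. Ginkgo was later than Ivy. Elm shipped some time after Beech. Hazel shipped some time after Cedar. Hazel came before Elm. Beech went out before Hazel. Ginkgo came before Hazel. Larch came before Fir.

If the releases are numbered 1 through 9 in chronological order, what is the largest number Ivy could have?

4

Ivy must come before Elm, Fir, Ginkgo, Hazel, and Larch — 5 releases forced after it.
Everything else can be placed before Ivy in some valid order, so Ivy can sit as late as position 9 − 5 = 4.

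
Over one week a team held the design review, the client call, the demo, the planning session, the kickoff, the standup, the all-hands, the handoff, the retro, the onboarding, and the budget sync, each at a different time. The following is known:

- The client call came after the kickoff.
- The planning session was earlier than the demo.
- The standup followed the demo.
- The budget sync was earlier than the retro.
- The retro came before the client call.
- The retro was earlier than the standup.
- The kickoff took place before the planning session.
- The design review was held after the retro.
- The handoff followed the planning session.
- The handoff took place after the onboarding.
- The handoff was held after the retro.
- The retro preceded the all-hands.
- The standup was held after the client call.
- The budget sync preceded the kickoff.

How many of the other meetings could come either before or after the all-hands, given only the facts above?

Forced before the all-hands: the budget sync and the retro.
That leaves the client call, the demo, the design review, the handoff, the kickoff, the onboarding, the planning session, and the standup with no forced order relative to the all-hands — 8.

8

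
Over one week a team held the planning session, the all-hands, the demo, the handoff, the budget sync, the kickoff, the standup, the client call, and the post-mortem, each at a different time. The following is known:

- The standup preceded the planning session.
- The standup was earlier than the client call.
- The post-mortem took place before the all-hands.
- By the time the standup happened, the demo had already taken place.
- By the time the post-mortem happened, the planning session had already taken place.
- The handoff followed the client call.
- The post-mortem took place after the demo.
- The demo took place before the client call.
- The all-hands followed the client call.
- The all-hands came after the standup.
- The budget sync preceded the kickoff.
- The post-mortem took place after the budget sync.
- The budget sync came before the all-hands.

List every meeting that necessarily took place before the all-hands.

the budget sync, the client call, the demo, the planning session, the post-mortem, the standup

Directly stated before the all-hands: the budget sync, the client call, the post-mortem, and the standup.
The demo reaches the all-hands via the demo → the post-mortem → the all-hands.
The planning session reaches the all-hands via the planning session → the post-mortem → the all-hands.
No chain forces the handoff (or any of the others) ahead of the all-hands.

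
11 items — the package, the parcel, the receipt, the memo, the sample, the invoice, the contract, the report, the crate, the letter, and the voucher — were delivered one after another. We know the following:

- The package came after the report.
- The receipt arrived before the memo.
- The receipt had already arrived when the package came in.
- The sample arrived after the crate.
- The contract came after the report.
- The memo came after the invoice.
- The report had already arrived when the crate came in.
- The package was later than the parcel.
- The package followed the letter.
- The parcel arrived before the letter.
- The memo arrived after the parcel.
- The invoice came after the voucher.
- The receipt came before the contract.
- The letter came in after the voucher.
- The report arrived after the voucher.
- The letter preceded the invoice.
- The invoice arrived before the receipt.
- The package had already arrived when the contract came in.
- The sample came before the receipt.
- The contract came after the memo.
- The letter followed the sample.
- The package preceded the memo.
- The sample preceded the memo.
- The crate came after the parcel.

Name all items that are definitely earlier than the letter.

the crate, the parcel, the report, the sample, the voucher

Directly stated before the letter: the parcel, the sample, and the voucher.
The crate reaches the letter via the crate → the sample → the letter.
The report reaches the letter via the report → the crate → the sample → the letter.
No chain forces the memo (or any of the others) ahead of the letter.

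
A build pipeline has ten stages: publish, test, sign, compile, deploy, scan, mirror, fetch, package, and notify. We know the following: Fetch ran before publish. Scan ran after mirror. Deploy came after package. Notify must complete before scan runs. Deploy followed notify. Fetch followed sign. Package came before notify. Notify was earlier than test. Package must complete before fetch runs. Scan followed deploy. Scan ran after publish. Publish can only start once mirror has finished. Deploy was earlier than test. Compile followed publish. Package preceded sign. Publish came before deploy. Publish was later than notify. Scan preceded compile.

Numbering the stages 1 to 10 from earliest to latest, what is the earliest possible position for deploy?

Fetch, mirror, notify, package, publish, and sign must all come before deploy — 6 forced predecessors.
Nothing else is forced ahead of deploy, so its earliest slot is position 6 + 1 = 7.

7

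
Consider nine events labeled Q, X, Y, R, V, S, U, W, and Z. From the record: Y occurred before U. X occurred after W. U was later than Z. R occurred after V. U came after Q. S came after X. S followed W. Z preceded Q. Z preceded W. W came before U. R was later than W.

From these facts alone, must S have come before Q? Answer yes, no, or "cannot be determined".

cannot be determined

No chain of stated constraints runs from S to Q, and none runs from Q to S either.
So the relative order of S and Q is not fixed by the given facts.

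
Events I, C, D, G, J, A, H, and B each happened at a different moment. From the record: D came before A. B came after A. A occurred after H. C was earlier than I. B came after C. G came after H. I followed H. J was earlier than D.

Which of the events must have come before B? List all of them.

A, C, D, H, J

Directly stated before B: A and C.
D reaches B via D → A → B.
H reaches B via H → A → B.
J reaches B via J → D → A → B.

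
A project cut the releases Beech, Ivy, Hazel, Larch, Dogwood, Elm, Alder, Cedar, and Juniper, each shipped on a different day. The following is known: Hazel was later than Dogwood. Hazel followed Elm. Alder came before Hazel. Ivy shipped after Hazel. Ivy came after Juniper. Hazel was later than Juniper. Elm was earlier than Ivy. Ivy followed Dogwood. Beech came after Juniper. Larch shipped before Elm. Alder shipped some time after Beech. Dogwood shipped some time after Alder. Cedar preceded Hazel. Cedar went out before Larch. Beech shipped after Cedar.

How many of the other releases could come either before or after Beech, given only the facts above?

Forced before Beech: Cedar and Juniper; forced after Beech: Alder, Dogwood, Hazel, and Ivy.
That leaves Elm and Larch with no forced order relative to Beech — 2.

2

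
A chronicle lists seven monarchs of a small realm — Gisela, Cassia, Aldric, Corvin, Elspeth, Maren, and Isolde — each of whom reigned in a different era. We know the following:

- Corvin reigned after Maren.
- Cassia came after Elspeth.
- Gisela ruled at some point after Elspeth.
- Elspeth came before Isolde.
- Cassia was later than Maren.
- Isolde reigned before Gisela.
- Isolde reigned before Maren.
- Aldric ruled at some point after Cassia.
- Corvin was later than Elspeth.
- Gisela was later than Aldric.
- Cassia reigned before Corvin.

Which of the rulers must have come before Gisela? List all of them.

Aldric, Cassia, Elspeth, Isolde, Maren

Directly stated before Gisela: Aldric, Elspeth, and Isolde.
Cassia reaches Gisela via Cassia → Aldric → Gisela.
Maren reaches Gisela via Maren → Cassia → Aldric → Gisela.
No chain forces Corvin ahead of Gisela.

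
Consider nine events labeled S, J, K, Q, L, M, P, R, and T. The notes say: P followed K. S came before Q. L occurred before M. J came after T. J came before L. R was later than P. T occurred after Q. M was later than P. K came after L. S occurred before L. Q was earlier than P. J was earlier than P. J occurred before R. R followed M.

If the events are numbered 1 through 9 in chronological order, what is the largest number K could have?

K must come before M, P, and R — 3 events forced after it.
Everything else can be placed before K in some valid order, so K can sit as late as position 9 − 3 = 6.

6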